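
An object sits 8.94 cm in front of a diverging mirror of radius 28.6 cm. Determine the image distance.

5.50 cm

f = R/2 = 28.6/2 = 14.30 cm; for a diverging mirror, f = -14.30 cm.
Mirror equation: 1/s_i = 1/f − 1/s_o = 1/(-14.30) − 1/(8.94) = -0.06993 − 0.1119 = -0.1818, so s_i = -5.50 cm.
The image is virtual, upright and reduced, behind the mirror.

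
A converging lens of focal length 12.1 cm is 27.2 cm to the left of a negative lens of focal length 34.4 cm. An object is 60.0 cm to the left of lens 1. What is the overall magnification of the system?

Lens 1: 1/d_i1 = 1/(12.1) − 1/(60.0) = 0.06598, so d_i1 = 15.16 cm; m₁ = −d_i1/d_o1 = -0.2527.
d_o2 = 27.2 − (15.16) = 12.04 cm.
f₂ = −34.4 cm (diverging).
Lens 2: 1/d_i2 = 1/(-34.4) − 1/(12.04) = -0.1121, so d_i2 = -8.919 cm; m₂ = −d_i2/d_o2 = +0.7407.
m = m₁·m₂ = (-0.2527)(+0.7407) = -0.187.

m = -0.187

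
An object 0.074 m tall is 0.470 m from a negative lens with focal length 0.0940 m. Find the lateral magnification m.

m = +0.167

For a negative lens, f = -0.0940 m.
1/d_i = 1/f − 1/d_o = 1/(-0.09400) − 1/(0.470) = -12.77, so d_i = -0.07833 m.
m = −d_i/d_o = −(-0.07833)/(0.470) = +0.167.
The image is virtual, upright and reduced, on the same side as the object.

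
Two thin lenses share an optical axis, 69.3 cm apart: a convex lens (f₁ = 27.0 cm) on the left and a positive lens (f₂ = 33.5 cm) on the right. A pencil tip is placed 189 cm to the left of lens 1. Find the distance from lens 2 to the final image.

294 cm

Lens 1: 1/d_i1 = 1/f₁ − 1/d_o1 = 1/(27.0) − 1/(189) = 0.03175, so d_i1 = 31.50 cm.
The intermediate image is 31.50 cm to the right of lens 1, which is 69.3 − (31.50) = 37.80 cm to the left of lens 2, so d_o2 = +37.80 cm.
Lens 2: 1/d_i2 = 1/f₂ − 1/d_o2 = 1/(33.5) − 1/(37.80) = 0.003396, so d_i2 = 294 cm.
The final image is real, 294 cm to the right of lens 2 (overall magnification ≈ 1.3).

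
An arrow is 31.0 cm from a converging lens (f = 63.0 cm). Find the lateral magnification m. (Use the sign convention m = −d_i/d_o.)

1/d_i = 1/f − 1/d_o = 1/(63.00) − 1/(31.0) = -0.01639, so d_i = -61.03 cm.
m = −d_i/d_o = −(-61.03)/(31.0) = +1.97.
The image is virtual, upright and enlarged, on the same side as the object.

m = +1.97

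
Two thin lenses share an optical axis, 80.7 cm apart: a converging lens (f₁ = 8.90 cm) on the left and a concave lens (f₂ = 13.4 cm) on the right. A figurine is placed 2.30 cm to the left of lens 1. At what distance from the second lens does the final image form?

11.6 cm

Lens 1: 1/d_i1 = 1/f₁ − 1/d_o1 = 1/(8.90) − 1/(2.30) = -0.3224, so d_i1 = -3.102 cm.
The intermediate image is 3.102 cm to the left of lens 1 (virtual), which is 80.7 − (-3.102) = 83.80 cm to the left of lens 2, so d_o2 = +83.80 cm.
Lens 2 is diverging, so f₂ = −13.4 cm.
Lens 2: 1/d_i2 = 1/f₂ − 1/d_o2 = 1/(-13.4) − 1/(83.80) = -0.08656, so d_i2 = -11.6 cm.
The final image is virtual, 11.6 cm to the left of lens 2 (overall magnification ≈ 0.19).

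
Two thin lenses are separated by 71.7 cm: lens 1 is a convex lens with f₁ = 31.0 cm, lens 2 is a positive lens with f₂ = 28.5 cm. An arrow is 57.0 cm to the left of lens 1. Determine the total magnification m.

Lens 1: 1/d_i1 = 1/(31.0) − 1/(57.0) = 0.01471, so d_i1 = 67.96 cm; m₁ = −d_i1/d_o1 = -1.192.
d_o2 = 71.7 − (67.96) = 3.740 cm.
Lens 2: 1/d_i2 = 1/(28.5) − 1/(3.740) = -0.2323, so d_i2 = -4.305 cm; m₂ = −d_i2/d_o2 = +1.151.
m = m₁·m₂ = (-1.192)(+1.151) = -1.37.

m = -1.37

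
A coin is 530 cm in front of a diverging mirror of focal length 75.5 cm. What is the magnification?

m = +0.125

For a diverging mirror, f = -75.5 cm.
1/d_i = 1/f − 1/d_o = 1/(-75.50) − 1/(530) = -0.01513, so d_i = -66.09 cm.
m = −d_i/d_o = −(-66.09)/(530) = +0.125.
The image is virtual, upright and reduced, behind the mirror.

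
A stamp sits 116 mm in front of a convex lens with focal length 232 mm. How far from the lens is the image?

232 mm

Lens equation: 1/q = 1/f − 1/p = 1/(232.0) − 1/(116) = 0.004310 − 0.008621 = -0.004310, so q = -232 mm.
The image is virtual, upright and enlarged, on the same side as the object.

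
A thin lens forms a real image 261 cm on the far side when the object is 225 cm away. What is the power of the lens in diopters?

d_i = +261 cm.
1/f = 1/d_o + 1/d_i = 1/(225) + 1/(261) = 0.008276 cm⁻¹.
f = 120.8 cm = 1.208 m, so P = 1/f = +0.828 D.

P = +0.828 D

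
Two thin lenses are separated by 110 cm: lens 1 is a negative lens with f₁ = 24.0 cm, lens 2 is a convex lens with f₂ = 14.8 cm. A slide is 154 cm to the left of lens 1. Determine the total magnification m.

m = -0.0172

f₁ = −24.0 cm (diverging).
Lens 1: 1/d_i1 = 1/(-24.0) − 1/(154) = -0.04816, so d_i1 = -20.76 cm; m₁ = −d_i1/d_o1 = +0.1348.
d_o2 = 110 − (-20.76) = 130.8 cm.
Lens 2: 1/d_i2 = 1/(14.8) − 1/(130.8) = 0.05992, so d_i2 = 16.69 cm; m₂ = −d_i2/d_o2 = -0.1276.
m = m₁·m₂ = (+0.1348)(-0.1276) = -0.0172.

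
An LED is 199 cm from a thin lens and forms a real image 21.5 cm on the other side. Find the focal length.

f = 19.4 cm (converging)

Real image ⇒ d_i = +21.5 cm.
1/f = 1/d_o + 1/d_i = 1/(199) + 1/(21.5) = 0.05154, so f = 19.4 cm.
Since f is positive, the thin lens is converging.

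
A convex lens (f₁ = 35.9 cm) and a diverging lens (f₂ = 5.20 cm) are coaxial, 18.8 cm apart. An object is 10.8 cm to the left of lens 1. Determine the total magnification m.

m = +0.189

Lens 1: 1/d_i1 = 1/(35.9) − 1/(10.8) = -0.06474, so d_i1 = -15.45 cm; m₁ = −d_i1/d_o1 = +1.431.
d_o2 = 18.8 − (-15.45) = 34.25 cm.
f₂ = −5.20 cm (diverging).
Lens 2: 1/d_i2 = 1/(-5.20) − 1/(34.25) = -0.2215, so d_i2 = -4.515 cm; m₂ = −d_i2/d_o2 = +0.1318.
m = m₁·m₂ = (+1.431)(+0.1318) = +0.189.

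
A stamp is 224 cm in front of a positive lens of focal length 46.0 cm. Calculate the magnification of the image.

1/d_i = 1/f − 1/d_o = 1/(46.00) − 1/(224) = 0.01727, so d_i = 57.89 cm.
m = −d_i/d_o = −(57.89)/(224) = -0.258.
The image is real, inverted and reduced, on the far side of the lens.

m = -0.258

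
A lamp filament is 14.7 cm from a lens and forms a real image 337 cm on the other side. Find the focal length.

f = 14.1 cm (converging)

Real image ⇒ d_i = +337 cm.
1/f = 1/d_o + 1/d_i = 1/(14.7) + 1/(337) = 0.07099, so f = 14.1 cm.
Since f is positive, the lens is converging.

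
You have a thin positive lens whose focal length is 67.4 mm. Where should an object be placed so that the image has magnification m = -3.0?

m = −d_i/d_o ⇒ d_i = −m·d_o.
1/f = 1/d_o + 1/d_i = 1/d_o − 1/(m·d_o) = (1 − 1/m)/d_o, so d_o = f(1 − 1/m) = (67.40)(1 − 1/(-3.0)) = 89.9 mm.

89.9 mm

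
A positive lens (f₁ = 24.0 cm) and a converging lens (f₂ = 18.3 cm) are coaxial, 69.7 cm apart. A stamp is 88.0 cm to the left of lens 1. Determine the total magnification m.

Lens 1: 1/d_i1 = 1/(24.0) − 1/(88.0) = 0.03030, so d_i1 = 33.00 cm; m₁ = −d_i1/d_o1 = -0.3750.
d_o2 = 69.7 − (33.00) = 36.70 cm.
Lens 2: 1/d_i2 = 1/(18.3) − 1/(36.70) = 0.02740, so d_i2 = 36.50 cm; m₂ = −d_i2/d_o2 = -0.9946.
m = m₁·m₂ = (-0.3750)(-0.9946) = +0.373.

m = +0.373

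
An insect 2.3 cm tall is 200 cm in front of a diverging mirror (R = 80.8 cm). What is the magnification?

f = R/2 = 80.8/2 = 40.40 cm; for a diverging mirror, f = -40.40 cm.
1/d_i = 1/f − 1/d_o = 1/(-40.40) − 1/(200) = -0.02975, so d_i = -33.61 cm.
m = −d_i/d_o = −(-33.61)/(200) = +0.168.
The image is virtual, upright and reduced, behind the mirror.

m = +0.168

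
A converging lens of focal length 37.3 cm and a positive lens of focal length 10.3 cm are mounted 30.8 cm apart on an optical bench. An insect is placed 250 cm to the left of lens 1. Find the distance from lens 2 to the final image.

5.75 cm

Lens 1: 1/d_i1 = 1/f₁ − 1/d_o1 = 1/(37.3) − 1/(250) = 0.02281, so d_i1 = 43.84 cm.
The intermediate image is 43.84 cm to the right of lens 1, which lies 13.04 cm to the right of lens 2 — a virtual object — so d_o2 = −13.04 cm.
Lens 2: 1/d_i2 = 1/f₂ − 1/d_o2 = 1/(10.3) − 1/(-13.04) = 0.1738, so d_i2 = 5.75 cm.
The final image is real, 5.75 cm to the right of lens 2 (overall magnification ≈ -0.077).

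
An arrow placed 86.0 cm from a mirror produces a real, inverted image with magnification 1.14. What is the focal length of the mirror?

m = −d_i/d_o ⇒ d_i = −m·d_o = −(-1.14)·(86.0) = 98.04 cm.
1/f = 1/d_o + 1/d_i = 1/(86.0) + 1/(98.04) = 0.02183, so f = 45.8 cm.
Since f is positive, the mirror is concave.

f = 45.8 cm (concave)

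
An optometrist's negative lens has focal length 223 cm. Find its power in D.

For a negative lens, f = −223 cm.
f = -223 cm = -2.23 m.
P = 1/f = 1/(-2.23 m) = -0.448 D.

P = -0.448 D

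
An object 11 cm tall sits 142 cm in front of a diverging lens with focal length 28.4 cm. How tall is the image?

1.83 cm

For a diverging lens, f = -28.4 cm.
1/d_i = 1/f − 1/d_o = 1/(-28.40) − 1/(142) = -0.04225, so d_i = -23.67 cm.
m = −d_i/d_o = +0.1667.
|h_i| = |m|·h_o = 0.1667 × 11 = 1.83 cm. The image is virtual, upright and reduced, on the same side as the object.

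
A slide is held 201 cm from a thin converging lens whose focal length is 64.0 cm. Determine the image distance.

93.9 cm

Lens equation: 1/v = 1/f − 1/u = 1/(64.00) − 1/(201) = 0.01562 − 0.004975 = 0.01065, so v = 93.9 cm.
The image is real, inverted and reduced, on the far side of the lens.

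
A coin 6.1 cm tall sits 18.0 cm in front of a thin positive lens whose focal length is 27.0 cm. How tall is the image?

1/d_i = 1/f − 1/d_o = 1/(27.00) − 1/(18.0) = -0.01852, so d_i = -54.00 cm.
m = −d_i/d_o = +3.000.
|h_i| = |m|·h_o = 3.000 × 6.1 = 18.3 cm. The image is virtual, upright and enlarged, on the same side as the object.

18.3 cm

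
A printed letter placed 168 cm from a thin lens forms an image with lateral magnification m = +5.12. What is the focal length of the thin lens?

f = 209 cm (converging)

m = −d_i/d_o ⇒ d_i = −m·d_o = −(+5.12)·(168) = -860.2 cm.
1/f = 1/d_o + 1/d_i = 1/(168) + 1/(-860.2) = 0.004790, so f = 209 cm.
Since f is positive, the thin lens is converging.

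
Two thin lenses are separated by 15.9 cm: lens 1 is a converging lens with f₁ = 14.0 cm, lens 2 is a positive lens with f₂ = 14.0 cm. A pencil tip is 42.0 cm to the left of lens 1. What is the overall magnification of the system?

Lens 1: 1/d_i1 = 1/(14.0) − 1/(42.0) = 0.04762, so d_i1 = 21.00 cm; m₁ = −d_i1/d_o1 = -0.5000.
d_o2 = 15.9 − (21.00) = -5.100 cm (virtual object).
Lens 2: 1/d_i2 = 1/(14.0) − 1/(-5.100) = 0.2675, so d_i2 = 3.738 cm; m₂ = −d_i2/d_o2 = +0.7330.
m = m₁·m₂ = (-0.5000)(+0.7330) = -0.366.

m = -0.366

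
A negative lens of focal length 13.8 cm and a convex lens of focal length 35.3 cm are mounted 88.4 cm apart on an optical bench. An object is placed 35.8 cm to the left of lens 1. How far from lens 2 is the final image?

Lens 1 is diverging, so f₁ = −13.8 cm.
Lens 1: 1/d_i1 = 1/f₁ − 1/d_o1 = 1/(-13.8) − 1/(35.8) = -0.1004, so d_i1 = -9.960 cm.
The intermediate image is 9.960 cm to the left of lens 1 (virtual), which is 88.4 − (-9.960) = 98.36 cm to the left of lens 2, so d_o2 = +98.36 cm.
Lens 2: 1/d_i2 = 1/f₂ − 1/d_o2 = 1/(35.3) − 1/(98.36) = 0.01816, so d_i2 = 55.1 cm.
The final image is real, 55.1 cm to the right of lens 2 (overall magnification ≈ -0.16).

55.1 cm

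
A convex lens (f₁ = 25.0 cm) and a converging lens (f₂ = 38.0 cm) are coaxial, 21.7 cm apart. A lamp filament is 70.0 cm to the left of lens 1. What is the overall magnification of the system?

Lens 1: 1/d_i1 = 1/(25.0) − 1/(70.0) = 0.02571, so d_i1 = 38.89 cm; m₁ = −d_i1/d_o1 = -0.5556.
d_o2 = 21.7 − (38.89) = -17.19 cm (virtual object).
Lens 2: 1/d_i2 = 1/(38.0) − 1/(-17.19) = 0.08449, so d_i2 = 11.84 cm; m₂ = −d_i2/d_o2 = +0.6885.
m = m₁·m₂ = (-0.5556)(+0.6885) = -0.383.

m = -0.383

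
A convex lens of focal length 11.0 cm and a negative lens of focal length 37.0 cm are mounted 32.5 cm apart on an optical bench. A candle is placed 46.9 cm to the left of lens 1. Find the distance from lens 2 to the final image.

Lens 1: 1/d_i1 = 1/f₁ − 1/d_o1 = 1/(11.0) − 1/(46.9) = 0.06959, so d_i1 = 14.37 cm.
The intermediate image is 14.37 cm to the right of lens 1, which is 32.5 − (14.37) = 18.13 cm to the left of lens 2, so d_o2 = +18.13 cm.
Lens 2 is diverging, so f₂ = −37.0 cm.
Lens 2: 1/d_i2 = 1/f₂ − 1/d_o2 = 1/(-37.0) − 1/(18.13) = -0.08218, so d_i2 = -12.2 cm.
The final image is virtual, 12.2 cm to the left of lens 2 (overall magnification ≈ -0.21).

12.2 cm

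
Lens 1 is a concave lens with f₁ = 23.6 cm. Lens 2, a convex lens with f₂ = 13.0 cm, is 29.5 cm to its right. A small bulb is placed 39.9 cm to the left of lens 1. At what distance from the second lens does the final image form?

18.4 cm

Lens 1 is diverging, so f₁ = −23.6 cm.
Lens 1: 1/d_i1 = 1/f₁ − 1/d_o1 = 1/(-23.6) − 1/(39.9) = -0.06744, so d_i1 = -14.83 cm.
The intermediate image is 14.83 cm to the left of lens 1 (virtual), which is 29.5 − (-14.83) = 44.33 cm to the left of lens 2, so d_o2 = +44.33 cm.
Lens 2: 1/d_i2 = 1/f₂ − 1/d_o2 = 1/(13.0) − 1/(44.33) = 0.05436, so d_i2 = 18.4 cm.
The final image is real, 18.4 cm to the right of lens 2 (overall magnification ≈ -0.15).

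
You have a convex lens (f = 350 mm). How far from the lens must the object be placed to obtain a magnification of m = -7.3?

m = −d_i/d_o ⇒ d_i = −m·d_o.
1/f = 1/d_o + 1/d_i = 1/d_o − 1/(m·d_o) = (1 − 1/m)/d_o, so d_o = f(1 − 1/m) = (350.0)(1 − 1/(-7.3)) = 398 mm.

398 mm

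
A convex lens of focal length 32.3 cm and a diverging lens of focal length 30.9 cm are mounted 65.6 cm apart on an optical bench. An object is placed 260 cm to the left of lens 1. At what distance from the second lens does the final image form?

Lens 1: 1/d_i1 = 1/f₁ − 1/d_o1 = 1/(32.3) − 1/(260) = 0.02711, so d_i1 = 36.88 cm.
The intermediate image is 36.88 cm to the right of lens 1, which is 65.6 − (36.88) = 28.72 cm to the left of lens 2, so d_o2 = +28.72 cm.
Lens 2 is diverging, so f₂ = −30.9 cm.
Lens 2: 1/d_i2 = 1/f₂ − 1/d_o2 = 1/(-30.9) − 1/(28.72) = -0.06718, so d_i2 = -14.9 cm.
The final image is virtual, 14.9 cm to the left of lens 2 (overall magnification ≈ -0.074).

14.9 cm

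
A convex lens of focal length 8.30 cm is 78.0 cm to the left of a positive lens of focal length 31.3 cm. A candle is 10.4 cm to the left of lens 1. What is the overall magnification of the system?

m = +22.1

Lens 1: 1/d_i1 = 1/(8.30) − 1/(10.4) = 0.02433, so d_i1 = 41.10 cm; m₁ = −d_i1/d_o1 = -3.952.
d_o2 = 78.0 − (41.10) = 36.90 cm.
Lens 2: 1/d_i2 = 1/(31.3) − 1/(36.90) = 0.004849, so d_i2 = 206.2 cm; m₂ = −d_i2/d_o2 = -5.589.
m = m₁·m₂ = (-3.952)(-5.589) = +22.1.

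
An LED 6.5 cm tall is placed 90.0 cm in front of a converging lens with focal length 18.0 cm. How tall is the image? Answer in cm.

1/d_i = 1/f − 1/d_o = 1/(18.00) − 1/(90.0) = 0.04444, so d_i = 22.50 cm.
m = −d_i/d_o = -0.2500.
|h_i| = |m|·h_o = 0.2500 × 6.5 = 1.62 cm. The image is real, inverted and reduced, on the far side of the lens.

1.62 cm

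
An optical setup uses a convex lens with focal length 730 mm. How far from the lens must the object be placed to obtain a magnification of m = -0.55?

m = −d_i/d_o ⇒ d_i = −m·d_o.
1/f = 1/d_o + 1/d_i = 1/d_o − 1/(m·d_o) = (1 − 1/m)/d_o, so d_o = f(1 − 1/m) = (730.0)(1 − 1/(-0.55)) = 2060 mm.

2060 mm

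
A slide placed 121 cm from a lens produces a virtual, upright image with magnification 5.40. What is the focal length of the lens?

m = −d_i/d_o ⇒ d_i = −m·d_o = −(+5.40)·(121) = -653.4 cm.
1/f = 1/d_o + 1/d_i = 1/(121) + 1/(-653.4) = 0.006734, so f = 148 cm.
Since f is positive, the lens is converging.

f = 148 cm (converging)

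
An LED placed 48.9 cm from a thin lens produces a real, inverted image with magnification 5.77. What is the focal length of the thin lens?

m = −d_i/d_o ⇒ d_i = −m·d_o = −(-5.77)·(48.9) = 282.2 cm.
1/f = 1/d_o + 1/d_i = 1/(48.9) + 1/(282.2) = 0.02399, so f = 41.7 cm.
Since f is positive, the thin lens is converging.

f = 41.7 cm (converging)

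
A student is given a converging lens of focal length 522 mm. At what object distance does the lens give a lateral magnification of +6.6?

443 mm

m = −d_i/d_o ⇒ d_i = −m·d_o.
1/f = 1/d_o + 1/d_i = 1/d_o − 1/(m·d_o) = (1 − 1/m)/d_o, so d_o = f(1 − 1/m) = (522.0)(1 − 1/(+6.6)) = 443 mm.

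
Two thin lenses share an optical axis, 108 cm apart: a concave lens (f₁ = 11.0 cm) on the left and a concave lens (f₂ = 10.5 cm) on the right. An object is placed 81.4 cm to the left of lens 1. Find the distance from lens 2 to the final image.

9.64 cm

Lens 1 is diverging, so f₁ = −11.0 cm.
Lens 1: 1/d_i1 = 1/f₁ − 1/d_o1 = 1/(-11.0) − 1/(81.4) = -0.1032, so d_i1 = -9.690 cm.
The intermediate image is 9.690 cm to the left of lens 1 (virtual), which is 108 − (-9.690) = 117.7 cm to the left of lens 2, so d_o2 = +117.7 cm.
Lens 2 is diverging, so f₂ = −10.5 cm.
Lens 2: 1/d_i2 = 1/f₂ − 1/d_o2 = 1/(-10.5) − 1/(117.7) = -0.1037, so d_i2 = -9.64 cm.
The final image is virtual, 9.64 cm to the left of lens 2 (overall magnification ≈ 0.0098).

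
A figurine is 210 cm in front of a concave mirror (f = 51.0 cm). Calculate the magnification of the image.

m = -0.321

1/d_i = 1/f − 1/d_o = 1/(51.00) − 1/(210) = 0.01485, so d_i = 67.36 cm.
m = −d_i/d_o = −(67.36)/(210) = -0.321.
The image is real, inverted and reduced, in front of the mirror.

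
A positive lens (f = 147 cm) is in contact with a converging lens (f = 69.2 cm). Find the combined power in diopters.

P₁ = 1/f₁ = 1/(1.47 m) = +0.6803 D; P₂ = 1/f₂ = 1/(0.692 m) = +1.445 D.
For thin lenses in contact, P = P₁ + P₂ = (+0.6803) + (+1.445) = +2.13 D.

P = +2.13 D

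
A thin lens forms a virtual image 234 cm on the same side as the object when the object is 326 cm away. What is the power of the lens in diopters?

P = -0.121 D

Virtual image ⇒ d_i = −234 cm.
1/f = 1/d_o + 1/d_i = 1/(326) + 1/(-234) = -0.001206 cm⁻¹.
f = -829.2 cm = -8.292 m, so P = 1/f = -0.121 D.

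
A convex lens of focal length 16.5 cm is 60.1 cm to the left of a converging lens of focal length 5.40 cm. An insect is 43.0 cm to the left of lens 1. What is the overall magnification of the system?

m = +0.120

Lens 1: 1/d_i1 = 1/(16.5) − 1/(43.0) = 0.03735, so d_i1 = 26.77 cm; m₁ = −d_i1/d_o1 = -0.6226.
d_o2 = 60.1 − (26.77) = 33.33 cm.
Lens 2: 1/d_i2 = 1/(5.40) − 1/(33.33) = 0.1552, so d_i2 = 6.444 cm; m₂ = −d_i2/d_o2 = -0.1933.
m = m₁·m₂ = (-0.6226)(-0.1933) = +0.120.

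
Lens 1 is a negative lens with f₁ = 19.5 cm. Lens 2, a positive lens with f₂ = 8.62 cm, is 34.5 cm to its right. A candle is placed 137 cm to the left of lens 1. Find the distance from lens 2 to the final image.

10.4 cm

Lens 1 is diverging, so f₁ = −19.5 cm.
Lens 1: 1/d_i1 = 1/f₁ − 1/d_o1 = 1/(-19.5) − 1/(137) = -0.05858, so d_i1 = -17.07 cm.
The intermediate image is 17.07 cm to the left of lens 1 (virtual), which is 34.5 − (-17.07) = 51.57 cm to the left of lens 2, so d_o2 = +51.57 cm.
Lens 2: 1/d_i2 = 1/f₂ − 1/d_o2 = 1/(8.62) − 1/(51.57) = 0.09662, so d_i2 = 10.4 cm.
The final image is real, 10.4 cm to the right of lens 2 (overall magnification ≈ -0.025).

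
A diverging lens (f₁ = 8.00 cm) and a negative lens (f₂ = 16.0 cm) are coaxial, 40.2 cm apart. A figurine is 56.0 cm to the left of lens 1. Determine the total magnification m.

f₁ = −8.00 cm (diverging).
Lens 1: 1/d_i1 = 1/(-8.00) − 1/(56.0) = -0.1429, so d_i1 = -7.000 cm; m₁ = −d_i1/d_o1 = +0.1250.
d_o2 = 40.2 − (-7.000) = 47.20 cm.
f₂ = −16.0 cm (diverging).
Lens 2: 1/d_i2 = 1/(-16.0) − 1/(47.20) = -0.08369, so d_i2 = -11.95 cm; m₂ = −d_i2/d_o2 = +0.2532.
m = m₁·m₂ = (+0.1250)(+0.2532) = +0.0316.

m = +0.0316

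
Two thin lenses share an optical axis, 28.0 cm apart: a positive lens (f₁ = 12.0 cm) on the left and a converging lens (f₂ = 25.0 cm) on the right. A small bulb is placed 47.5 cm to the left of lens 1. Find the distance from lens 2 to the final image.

Lens 1: 1/d_i1 = 1/f₁ − 1/d_o1 = 1/(12.0) − 1/(47.5) = 0.06228, so d_i1 = 16.06 cm.
The intermediate image is 16.06 cm to the right of lens 1, which is 28.0 − (16.06) = 11.94 cm to the left of lens 2, so d_o2 = +11.94 cm.
Lens 2: 1/d_i2 = 1/f₂ − 1/d_o2 = 1/(25.0) − 1/(11.94) = -0.04375, so d_i2 = -22.9 cm.
The final image is virtual, 22.9 cm to the left of lens 2 (overall magnification ≈ -0.65).

22.9 cm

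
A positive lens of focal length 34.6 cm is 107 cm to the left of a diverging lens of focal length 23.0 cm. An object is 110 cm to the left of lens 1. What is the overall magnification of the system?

m = -0.133

Lens 1: 1/d_i1 = 1/(34.6) − 1/(110) = 0.01981, so d_i1 = 50.48 cm; m₁ = −d_i1/d_o1 = -0.4589.
d_o2 = 107 − (50.48) = 56.52 cm.
f₂ = −23.0 cm (diverging).
Lens 2: 1/d_i2 = 1/(-23.0) − 1/(56.52) = -0.06117, so d_i2 = -16.35 cm; m₂ = −d_i2/d_o2 = +0.2892.
m = m₁·m₂ = (-0.4589)(+0.2892) = -0.133.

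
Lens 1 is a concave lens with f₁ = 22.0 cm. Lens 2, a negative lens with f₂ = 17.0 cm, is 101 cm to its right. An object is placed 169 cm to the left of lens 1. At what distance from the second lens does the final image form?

Lens 1 is diverging, so f₁ = −22.0 cm.
Lens 1: 1/d_i1 = 1/f₁ − 1/d_o1 = 1/(-22.0) − 1/(169) = -0.05137, so d_i1 = -19.47 cm.
The intermediate image is 19.47 cm to the left of lens 1 (virtual), which is 101 − (-19.47) = 120.5 cm to the left of lens 2, so d_o2 = +120.5 cm.
Lens 2 is diverging, so f₂ = −17.0 cm.
Lens 2: 1/d_i2 = 1/f₂ − 1/d_o2 = 1/(-17.0) − 1/(120.5) = -0.06712, so d_i2 = -14.9 cm.
The final image is virtual, 14.9 cm to the left of lens 2 (overall magnification ≈ 0.014).

14.9 cm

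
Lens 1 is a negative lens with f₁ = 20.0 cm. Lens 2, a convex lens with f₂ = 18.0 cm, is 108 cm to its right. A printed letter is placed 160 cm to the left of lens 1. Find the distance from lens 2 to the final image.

Lens 1 is diverging, so f₁ = −20.0 cm.
Lens 1: 1/d_i1 = 1/f₁ − 1/d_o1 = 1/(-20.0) − 1/(160) = -0.05625, so d_i1 = -17.78 cm.
The intermediate image is 17.78 cm to the left of lens 1 (virtual), which is 108 − (-17.78) = 125.8 cm to the left of lens 2, so d_o2 = +125.8 cm.
Lens 2: 1/d_i2 = 1/f₂ − 1/d_o2 = 1/(18.0) − 1/(125.8) = 0.04761, so d_i2 = 21.0 cm.
The final image is real, 21.0 cm to the right of lens 2 (overall magnification ≈ -0.019).

21.0 cm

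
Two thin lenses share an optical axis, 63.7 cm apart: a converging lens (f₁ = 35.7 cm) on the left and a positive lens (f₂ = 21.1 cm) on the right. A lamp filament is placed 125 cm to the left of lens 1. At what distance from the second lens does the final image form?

39.3 cm

Lens 1: 1/d_i1 = 1/f₁ − 1/d_o1 = 1/(35.7) − 1/(125) = 0.02001, so d_i1 = 49.97 cm.
The intermediate image is 49.97 cm to the right of lens 1, which is 63.7 − (49.97) = 13.73 cm to the left of lens 2, so d_o2 = +13.73 cm.
Lens 2: 1/d_i2 = 1/f₂ − 1/d_o2 = 1/(21.1) − 1/(13.73) = -0.02544, so d_i2 = -39.3 cm.
The final image is virtual, 39.3 cm to the left of lens 2 (overall magnification ≈ -1.1).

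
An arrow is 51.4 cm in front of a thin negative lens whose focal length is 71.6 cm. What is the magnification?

For a negative lens, f = -71.6 cm.
1/d_i = 1/f − 1/d_o = 1/(-71.60) − 1/(51.4) = -0.03342, so d_i = -29.92 cm.
m = −d_i/d_o = −(-29.92)/(51.4) = +0.582.
The image is virtual, upright and reduced, on the same side as the object.

m = +0.582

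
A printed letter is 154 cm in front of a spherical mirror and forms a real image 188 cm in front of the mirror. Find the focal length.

Real image ⇒ d_i = +188 cm.
1/f = 1/d_o + 1/d_i = 1/(154) + 1/(188) = 0.01181, so f = 84.7 cm.
Since f is positive, the spherical mirror is concave.

f = 84.7 cm (concave)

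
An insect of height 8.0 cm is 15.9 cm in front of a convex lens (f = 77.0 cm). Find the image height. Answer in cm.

10.1 cm

1/d_i = 1/f − 1/d_o = 1/(77.00) − 1/(15.9) = -0.04991, so d_i = -20.04 cm.
m = −d_i/d_o = +1.260.
|h_i| = |m|·h_o = 1.260 × 8.0 = 10.1 cm. The image is virtual, upright and enlarged, on the same side as the object.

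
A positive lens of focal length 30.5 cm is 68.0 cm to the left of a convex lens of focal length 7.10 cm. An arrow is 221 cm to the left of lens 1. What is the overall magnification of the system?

Lens 1: 1/d_i1 = 1/(30.5) − 1/(221) = 0.02826, so d_i1 = 35.38 cm; m₁ = −d_i1/d_o1 = -0.1601.
d_o2 = 68.0 − (35.38) = 32.62 cm.
Lens 2: 1/d_i2 = 1/(7.10) − 1/(32.62) = 0.1102, so d_i2 = 9.075 cm; m₂ = −d_i2/d_o2 = -0.2782.
m = m₁·m₂ = (-0.1601)(-0.2782) = +0.0445.

m = +0.0445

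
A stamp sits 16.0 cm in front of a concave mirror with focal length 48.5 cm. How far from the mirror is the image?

23.9 cm

Mirror equation: 1/s_i = 1/f − 1/s_o = 1/(48.50) − 1/(16.0) = 0.02062 − 0.06250 = -0.04188, so s_i = -23.9 cm.
The image is virtual, upright and enlarged, behind the mirror.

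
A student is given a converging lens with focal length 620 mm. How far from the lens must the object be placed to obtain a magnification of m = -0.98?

m = −d_i/d_o ⇒ d_i = −m·d_o.
1/f = 1/d_o + 1/d_i = 1/d_o − 1/(m·d_o) = (1 − 1/m)/d_o, so d_o = f(1 − 1/m) = (620.0)(1 − 1/(-0.98)) = 1250 mm.

1250 mm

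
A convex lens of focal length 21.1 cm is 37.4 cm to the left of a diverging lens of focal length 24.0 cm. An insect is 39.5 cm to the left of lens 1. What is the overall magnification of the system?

Lens 1: 1/d_i1 = 1/(21.1) − 1/(39.5) = 0.02208, so d_i1 = 45.30 cm; m₁ = −d_i1/d_o1 = -1.147.
d_o2 = 37.4 − (45.30) = -7.900 cm (virtual object).
f₂ = −24.0 cm (diverging).
Lens 2: 1/d_i2 = 1/(-24.0) − 1/(-7.900) = 0.08492, so d_i2 = 11.78 cm; m₂ = −d_i2/d_o2 = +1.491.
m = m₁·m₂ = (-1.147)(+1.491) = -1.71.

m = -1.71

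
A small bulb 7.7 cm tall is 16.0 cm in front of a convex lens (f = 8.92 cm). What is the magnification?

1/d_i = 1/f − 1/d_o = 1/(8.920) − 1/(16.0) = 0.04961, so d_i = 20.16 cm.
m = −d_i/d_o = −(20.16)/(16.0) = -1.26.
The image is real, inverted and enlarged, on the far side of the lens.

m = -1.26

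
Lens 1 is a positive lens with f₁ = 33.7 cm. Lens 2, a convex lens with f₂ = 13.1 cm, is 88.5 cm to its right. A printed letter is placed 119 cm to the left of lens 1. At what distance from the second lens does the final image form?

Lens 1: 1/d_i1 = 1/f₁ − 1/d_o1 = 1/(33.7) − 1/(119) = 0.02127, so d_i1 = 47.01 cm.
The intermediate image is 47.01 cm to the right of lens 1, which is 88.5 − (47.01) = 41.49 cm to the left of lens 2, so d_o2 = +41.49 cm.
Lens 2: 1/d_i2 = 1/f₂ − 1/d_o2 = 1/(13.1) − 1/(41.49) = 0.05223, so d_i2 = 19.1 cm.
The final image is real, 19.1 cm to the right of lens 2 (overall magnification ≈ 0.18).

19.1 cm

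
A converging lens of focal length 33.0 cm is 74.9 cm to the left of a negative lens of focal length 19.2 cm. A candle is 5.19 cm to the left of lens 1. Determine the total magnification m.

m = +0.227

Lens 1: 1/d_i1 = 1/(33.0) − 1/(5.19) = -0.1624, so d_i1 = -6.159 cm; m₁ = −d_i1/d_o1 = +1.187.
d_o2 = 74.9 − (-6.159) = 81.06 cm.
f₂ = −19.2 cm (diverging).
Lens 2: 1/d_i2 = 1/(-19.2) − 1/(81.06) = -0.06442, so d_i2 = -15.52 cm; m₂ = −d_i2/d_o2 = +0.1915.
m = m₁·m₂ = (+1.187)(+0.1915) = +0.227.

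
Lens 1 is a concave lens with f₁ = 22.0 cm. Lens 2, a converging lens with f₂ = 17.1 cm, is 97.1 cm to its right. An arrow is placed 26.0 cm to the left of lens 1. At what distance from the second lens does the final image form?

20.3 cm

Lens 1 is diverging, so f₁ = −22.0 cm.
Lens 1: 1/d_i1 = 1/f₁ − 1/d_o1 = 1/(-22.0) − 1/(26.0) = -0.08392, so d_i1 = -11.92 cm.
The intermediate image is 11.92 cm to the left of lens 1 (virtual), which is 97.1 − (-11.92) = 109.0 cm to the left of lens 2, so d_o2 = +109.0 cm.
Lens 2: 1/d_i2 = 1/f₂ − 1/d_o2 = 1/(17.1) − 1/(109.0) = 0.04931, so d_i2 = 20.3 cm.
The final image is real, 20.3 cm to the right of lens 2 (overall magnification ≈ -0.085).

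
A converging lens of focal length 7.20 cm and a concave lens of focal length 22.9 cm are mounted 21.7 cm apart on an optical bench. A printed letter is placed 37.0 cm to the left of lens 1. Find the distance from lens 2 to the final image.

8.19 cm

Lens 1: 1/d_i1 = 1/f₁ − 1/d_o1 = 1/(7.20) − 1/(37.0) = 0.1119, so d_i1 = 8.940 cm.
The intermediate image is 8.940 cm to the right of lens 1, which is 21.7 − (8.940) = 12.76 cm to the left of lens 2, so d_o2 = +12.76 cm.
Lens 2 is diverging, so f₂ = −22.9 cm.
Lens 2: 1/d_i2 = 1/f₂ − 1/d_o2 = 1/(-22.9) − 1/(12.76) = -0.1220, so d_i2 = -8.19 cm.
The final image is virtual, 8.19 cm to the left of lens 2 (overall magnification ≈ -0.16).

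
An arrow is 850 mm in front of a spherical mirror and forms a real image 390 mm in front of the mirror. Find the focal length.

Real image ⇒ d_i = +390 mm.
1/f = 1/d_o + 1/d_i = 1/(850) + 1/(390) = 0.003741, so f = 267 mm.
Since f is positive, the spherical mirror is concave.

f = 267 mm (concave)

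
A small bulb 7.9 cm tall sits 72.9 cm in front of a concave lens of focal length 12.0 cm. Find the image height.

For a concave lens, f = -12.0 cm.
1/d_i = 1/f − 1/d_o = 1/(-12.00) − 1/(72.9) = -0.09705, so d_i = -10.30 cm.
m = −d_i/d_o = +0.1413.
|h_i| = |m|·h_o = 0.1413 × 7.9 = 1.12 cm. The image is virtual, upright and reduced, on the same side as the object.

1.12 cm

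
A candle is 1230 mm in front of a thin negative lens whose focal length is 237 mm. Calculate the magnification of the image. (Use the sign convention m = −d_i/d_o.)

m = +0.162

For a negative lens, f = -237 mm.
1/d_i = 1/f − 1/d_o = 1/(-237.0) − 1/(1230) = -0.005032, so d_i = -198.7 mm.
m = −d_i/d_o = −(-198.7)/(1230) = +0.162.
The image is virtual, upright and reduced, on the same side as the object.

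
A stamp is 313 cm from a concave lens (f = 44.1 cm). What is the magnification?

For a concave lens, f = -44.1 cm.
1/d_i = 1/f − 1/d_o = 1/(-44.10) − 1/(313) = -0.02587, so d_i = -38.65 cm.
m = −d_i/d_o = −(-38.65)/(313) = +0.123.
The image is virtual, upright and reduced, on the same side as the object.

m = +0.123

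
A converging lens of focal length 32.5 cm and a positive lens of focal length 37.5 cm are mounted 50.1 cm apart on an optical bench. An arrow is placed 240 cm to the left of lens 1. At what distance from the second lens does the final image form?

Lens 1: 1/d_i1 = 1/f₁ − 1/d_o1 = 1/(32.5) − 1/(240) = 0.02660, so d_i1 = 37.59 cm.
The intermediate image is 37.59 cm to the right of lens 1, which is 50.1 − (37.59) = 12.51 cm to the left of lens 2, so d_o2 = +12.51 cm.
Lens 2: 1/d_i2 = 1/f₂ − 1/d_o2 = 1/(37.5) − 1/(12.51) = -0.05327, so d_i2 = -18.8 cm.
The final image is virtual, 18.8 cm to the left of lens 2 (overall magnification ≈ -0.24).

18.8 cm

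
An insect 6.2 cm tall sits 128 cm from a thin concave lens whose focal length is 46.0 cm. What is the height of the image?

For a concave lens, f = -46.0 cm.
1/d_i = 1/f − 1/d_o = 1/(-46.00) − 1/(128) = -0.02955, so d_i = -33.84 cm.
m = −d_i/d_o = +0.2644.
|h_i| = |m|·h_o = 0.2644 × 6.2 = 1.64 cm. The image is virtual, upright and reduced, on the same side as the object.

1.64 cm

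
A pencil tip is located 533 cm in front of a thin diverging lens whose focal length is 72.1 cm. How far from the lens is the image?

63.5 cm

For a diverging lens, f = -72.1 cm.
Lens equation: 1/q = 1/f − 1/p = 1/(-72.10) − 1/(533) = -0.01387 − 0.001876 = -0.01575, so q = -63.5 cm.
The image is virtual, upright and reduced, on the same side as the object.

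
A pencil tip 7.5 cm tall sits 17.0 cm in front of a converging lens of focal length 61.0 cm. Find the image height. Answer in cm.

1/d_i = 1/f − 1/d_o = 1/(61.00) − 1/(17.0) = -0.04243, so d_i = -23.57 cm.
m = −d_i/d_o = +1.386.
|h_i| = |m|·h_o = 1.386 × 7.5 = 10.4 cm. The image is virtual, upright and enlarged, on the same side as the object.

10.4 cm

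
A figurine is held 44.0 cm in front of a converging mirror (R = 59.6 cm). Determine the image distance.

f = R/2 = 59.6/2 = 29.80 cm.
Mirror equation: 1/d_i = 1/f − 1/d_o = 1/(29.80) − 1/(44.0) = 0.03356 − 0.02273 = 0.01083, so d_i = 92.3 cm.
The image is real, inverted and enlarged, in front of the mirror.

92.3 cm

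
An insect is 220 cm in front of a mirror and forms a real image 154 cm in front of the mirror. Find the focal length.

f = 90.6 cm (concave)

Real image ⇒ d_i = +154 cm.
1/f = 1/d_o + 1/d_i = 1/(220) + 1/(154) = 0.01104, so f = 90.6 cm.
Since f is positive, the mirror is concave.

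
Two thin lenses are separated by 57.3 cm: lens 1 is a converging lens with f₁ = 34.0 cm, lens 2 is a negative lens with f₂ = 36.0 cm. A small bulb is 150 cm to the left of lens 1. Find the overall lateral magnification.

m = -0.214

Lens 1: 1/d_i1 = 1/(34.0) − 1/(150) = 0.02275, so d_i1 = 43.97 cm; m₁ = −d_i1/d_o1 = -0.2931.
d_o2 = 57.3 − (43.97) = 13.33 cm.
f₂ = −36.0 cm (diverging).
Lens 2: 1/d_i2 = 1/(-36.0) − 1/(13.33) = -0.1028, so d_i2 = -9.728 cm; m₂ = −d_i2/d_o2 = +0.7298.
m = m₁·m₂ = (-0.2931)(+0.7298) = -0.214.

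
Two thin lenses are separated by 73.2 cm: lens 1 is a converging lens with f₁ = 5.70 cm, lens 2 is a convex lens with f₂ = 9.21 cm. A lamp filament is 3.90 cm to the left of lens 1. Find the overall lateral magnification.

m = -0.382

Lens 1: 1/d_i1 = 1/(5.70) − 1/(3.90) = -0.08097, so d_i1 = -12.35 cm; m₁ = −d_i1/d_o1 = +3.167.
d_o2 = 73.2 − (-12.35) = 85.55 cm.
Lens 2: 1/d_i2 = 1/(9.21) − 1/(85.55) = 0.09689, so d_i2 = 10.32 cm; m₂ = −d_i2/d_o2 = -0.1206.
m = m₁·m₂ = (+3.167)(-0.1206) = -0.382.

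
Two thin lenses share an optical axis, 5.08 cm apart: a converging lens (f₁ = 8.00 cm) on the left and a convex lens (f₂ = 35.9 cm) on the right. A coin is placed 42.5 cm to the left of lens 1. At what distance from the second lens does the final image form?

Lens 1: 1/d_i1 = 1/f₁ − 1/d_o1 = 1/(8.00) − 1/(42.5) = 0.1015, so d_i1 = 9.855 cm.
The intermediate image is 9.855 cm to the right of lens 1, which lies 4.775 cm to the right of lens 2 — a virtual object — so d_o2 = −4.775 cm.
Lens 2: 1/d_i2 = 1/f₂ − 1/d_o2 = 1/(35.9) − 1/(-4.775) = 0.2373, so d_i2 = 4.21 cm.
The final image is real, 4.21 cm to the right of lens 2 (overall magnification ≈ -0.20).

4.21 cm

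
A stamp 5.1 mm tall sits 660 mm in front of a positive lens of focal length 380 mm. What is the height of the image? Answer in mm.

6.92 mm

1/d_i = 1/f − 1/d_o = 1/(380.0) − 1/(660) = 0.001116, so d_i = 895.7 mm.
m = −d_i/d_o = -1.357.
|h_i| = |m|·h_o = 1.357 × 5.1 = 6.92 mm. The image is real, inverted and enlarged, on the far side of the lens.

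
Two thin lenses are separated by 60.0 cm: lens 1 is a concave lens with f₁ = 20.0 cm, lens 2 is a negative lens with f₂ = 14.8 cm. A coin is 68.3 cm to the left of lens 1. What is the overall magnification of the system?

m = +0.0371

f₁ = −20.0 cm (diverging).
Lens 1: 1/d_i1 = 1/(-20.0) − 1/(68.3) = -0.06464, so d_i1 = -15.47 cm; m₁ = −d_i1/d_o1 = +0.2265.
d_o2 = 60.0 − (-15.47) = 75.47 cm.
f₂ = −14.8 cm (diverging).
Lens 2: 1/d_i2 = 1/(-14.8) − 1/(75.47) = -0.08082, so d_i2 = -12.37 cm; m₂ = −d_i2/d_o2 = +0.1640.
m = m₁·m₂ = (+0.2265)(+0.1640) = +0.0371.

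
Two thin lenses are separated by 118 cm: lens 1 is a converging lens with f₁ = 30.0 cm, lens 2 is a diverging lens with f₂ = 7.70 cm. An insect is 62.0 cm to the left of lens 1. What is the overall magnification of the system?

Lens 1: 1/d_i1 = 1/(30.0) − 1/(62.0) = 0.01720, so d_i1 = 58.12 cm; m₁ = −d_i1/d_o1 = -0.9374.
d_o2 = 118 − (58.12) = 59.88 cm.
f₂ = −7.70 cm (diverging).
Lens 2: 1/d_i2 = 1/(-7.70) − 1/(59.88) = -0.1466, so d_i2 = -6.823 cm; m₂ = −d_i2/d_o2 = +0.1139.
m = m₁·m₂ = (-0.9374)(+0.1139) = -0.107.

m = -0.107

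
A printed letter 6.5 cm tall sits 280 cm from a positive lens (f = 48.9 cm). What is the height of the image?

1/d_i = 1/f − 1/d_o = 1/(48.90) − 1/(280) = 0.01688, so d_i = 59.25 cm.
m = −d_i/d_o = -0.2116.
|h_i| = |m|·h_o = 0.2116 × 6.5 = 1.38 cm. The image is real, inverted and reduced, on the far side of the lens.

1.38 cm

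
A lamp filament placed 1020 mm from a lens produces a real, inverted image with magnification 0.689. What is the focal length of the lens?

m = −d_i/d_o ⇒ d_i = −m·d_o = −(-0.689)·(1020) = 702.8 mm.
1/f = 1/d_o + 1/d_i = 1/(1020) + 1/(702.8) = 0.002403, so f = 416 mm.
Since f is positive, the lens is converging.

f = 416 mm (converging)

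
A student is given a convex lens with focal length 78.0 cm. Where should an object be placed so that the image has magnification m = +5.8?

m = −d_i/d_o ⇒ d_i = −m·d_o.
1/f = 1/d_o + 1/d_i = 1/d_o − 1/(m·d_o) = (1 − 1/m)/d_o, so d_o = f(1 − 1/m) = (78.00)(1 − 1/(+5.8)) = 64.6 cm.

64.6 cm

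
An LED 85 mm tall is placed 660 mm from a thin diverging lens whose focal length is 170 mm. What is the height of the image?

For a diverging lens, f = -170 mm.
1/d_i = 1/f − 1/d_o = 1/(-170.0) − 1/(660) = -0.007398, so d_i = -135.2 mm.
m = −d_i/d_o = +0.2048.
|h_i| = |m|·h_o = 0.2048 × 85 = 17.4 mm. The image is virtual, upright and reduced, on the same side as the object.

17.4 mm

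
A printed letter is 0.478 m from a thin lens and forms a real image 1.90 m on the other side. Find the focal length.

Real image ⇒ d_i = +1.90 m.
1/f = 1/d_o + 1/d_i = 1/(0.478) + 1/(1.90) = 2.618, so f = 0.382 m.
Since f is positive, the thin lens is converging.

f = 0.382 m (converging)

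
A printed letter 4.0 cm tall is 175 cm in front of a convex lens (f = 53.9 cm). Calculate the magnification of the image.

m = -0.445

1/d_i = 1/f − 1/d_o = 1/(53.90) − 1/(175) = 0.01284, so d_i = 77.89 cm.
m = −d_i/d_o = −(77.89)/(175) = -0.445.
The image is real, inverted and reduced, on the far side of the lens.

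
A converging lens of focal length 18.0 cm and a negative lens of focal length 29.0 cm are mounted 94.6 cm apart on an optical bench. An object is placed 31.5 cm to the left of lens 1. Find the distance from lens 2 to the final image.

Lens 1: 1/d_i1 = 1/f₁ − 1/d_o1 = 1/(18.0) − 1/(31.5) = 0.02381, so d_i1 = 42.00 cm.
The intermediate image is 42.00 cm to the right of lens 1, which is 94.6 − (42.00) = 52.60 cm to the left of lens 2, so d_o2 = +52.60 cm.
Lens 2 is diverging, so f₂ = −29.0 cm.
Lens 2: 1/d_i2 = 1/f₂ − 1/d_o2 = 1/(-29.0) − 1/(52.60) = -0.05349, so d_i2 = -18.7 cm.
The final image is virtual, 18.7 cm to the left of lens 2 (overall magnification ≈ -0.47).

18.7 cm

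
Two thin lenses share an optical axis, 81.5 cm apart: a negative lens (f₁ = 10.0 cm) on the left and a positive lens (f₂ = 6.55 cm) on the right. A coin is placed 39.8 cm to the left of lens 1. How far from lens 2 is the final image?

Lens 1 is diverging, so f₁ = −10.0 cm.
Lens 1: 1/d_i1 = 1/f₁ − 1/d_o1 = 1/(-10.0) − 1/(39.8) = -0.1251, so d_i1 = -7.992 cm.
The intermediate image is 7.992 cm to the left of lens 1 (virtual), which is 81.5 − (-7.992) = 89.49 cm to the left of lens 2, so d_o2 = +89.49 cm.
Lens 2: 1/d_i2 = 1/f₂ − 1/d_o2 = 1/(6.55) − 1/(89.49) = 0.1415, so d_i2 = 7.07 cm.
The final image is real, 7.07 cm to the right of lens 2 (overall magnification ≈ -0.016).

7.07 cm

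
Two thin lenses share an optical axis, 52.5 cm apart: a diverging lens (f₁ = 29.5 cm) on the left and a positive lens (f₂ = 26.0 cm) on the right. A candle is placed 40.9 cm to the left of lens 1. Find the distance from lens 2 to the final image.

Lens 1 is diverging, so f₁ = −29.5 cm.
Lens 1: 1/d_i1 = 1/f₁ − 1/d_o1 = 1/(-29.5) − 1/(40.9) = -0.05835, so d_i1 = -17.14 cm.
The intermediate image is 17.14 cm to the left of lens 1 (virtual), which is 52.5 − (-17.14) = 69.64 cm to the left of lens 2, so d_o2 = +69.64 cm.
Lens 2: 1/d_i2 = 1/f₂ − 1/d_o2 = 1/(26.0) − 1/(69.64) = 0.02410, so d_i2 = 41.5 cm.
The final image is real, 41.5 cm to the right of lens 2 (overall magnification ≈ -0.25).

41.5 cm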